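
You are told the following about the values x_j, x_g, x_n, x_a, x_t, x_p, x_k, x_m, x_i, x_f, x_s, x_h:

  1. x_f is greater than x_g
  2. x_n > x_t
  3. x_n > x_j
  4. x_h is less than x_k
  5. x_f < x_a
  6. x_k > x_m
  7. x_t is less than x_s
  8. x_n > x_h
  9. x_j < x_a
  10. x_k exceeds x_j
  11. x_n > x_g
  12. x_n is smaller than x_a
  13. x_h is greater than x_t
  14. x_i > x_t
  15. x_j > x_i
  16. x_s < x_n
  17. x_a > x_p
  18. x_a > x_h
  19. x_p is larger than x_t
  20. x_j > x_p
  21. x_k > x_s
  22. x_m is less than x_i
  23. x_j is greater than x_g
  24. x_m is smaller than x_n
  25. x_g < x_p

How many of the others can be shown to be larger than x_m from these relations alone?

5

From x_m the given relations immediately reach x_i, x_k, x_n.
From those, x_j, x_a — 5 in total.
No other element is forced above x_m by the given relations, so the count is 5.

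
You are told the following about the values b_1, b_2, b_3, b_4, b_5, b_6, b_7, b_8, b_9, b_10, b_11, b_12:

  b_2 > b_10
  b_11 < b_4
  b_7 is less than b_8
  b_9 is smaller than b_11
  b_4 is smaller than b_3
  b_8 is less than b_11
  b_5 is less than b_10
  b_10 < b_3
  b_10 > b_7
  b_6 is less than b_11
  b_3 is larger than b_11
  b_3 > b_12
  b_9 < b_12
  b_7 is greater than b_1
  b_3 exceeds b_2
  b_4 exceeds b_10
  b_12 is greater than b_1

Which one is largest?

b_5 is not greatest since b_5 < b_10; b_1 is not greatest since b_1 < b_7; b_7 is not greatest since b_7 < b_8; b_9 is not greatest since b_9 < b_11; b_6 is not greatest since b_6 < b_11; b_12 is not greatest since b_12 < b_3; b_10 is not greatest since b_10 < b_3; b_8 is not greatest since b_8 < b_11; b_11 is not greatest since b_11 < b_4; b_2 is not greatest since b_2 < b_3; b_4 is not greatest since b_4 < b_3.
Only b_3 has nothing above it, so b_3 is the largest.

b_3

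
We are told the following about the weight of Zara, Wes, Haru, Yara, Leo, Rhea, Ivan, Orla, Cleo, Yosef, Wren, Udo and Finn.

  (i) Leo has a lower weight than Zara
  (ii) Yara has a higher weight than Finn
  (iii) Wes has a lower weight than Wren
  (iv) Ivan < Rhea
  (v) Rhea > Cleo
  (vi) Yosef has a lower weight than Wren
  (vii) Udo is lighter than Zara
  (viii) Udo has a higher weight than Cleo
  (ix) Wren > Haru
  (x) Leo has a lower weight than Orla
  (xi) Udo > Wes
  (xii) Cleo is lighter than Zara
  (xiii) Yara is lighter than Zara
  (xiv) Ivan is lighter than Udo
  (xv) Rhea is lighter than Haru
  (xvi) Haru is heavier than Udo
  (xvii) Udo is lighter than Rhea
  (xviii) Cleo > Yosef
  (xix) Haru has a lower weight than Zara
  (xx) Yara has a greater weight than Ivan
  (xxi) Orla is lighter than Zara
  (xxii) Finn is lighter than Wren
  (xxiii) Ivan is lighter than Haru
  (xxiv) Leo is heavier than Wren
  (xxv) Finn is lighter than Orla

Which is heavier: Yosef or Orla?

Yosef < Cleo and Cleo < Udo give Yosef < Udo.
With Udo < Rhea: Yosef < Cleo < Udo < Rhea.
Then Rhea < Haru extends the chain to Haru.
Then Haru < Wren extends the chain to Wren.
Then Wren < Leo extends the chain to Leo.
Then Leo < Orla extends the chain to Orla.
So Yosef < Orla; Orla is the heavier of the two.

Orla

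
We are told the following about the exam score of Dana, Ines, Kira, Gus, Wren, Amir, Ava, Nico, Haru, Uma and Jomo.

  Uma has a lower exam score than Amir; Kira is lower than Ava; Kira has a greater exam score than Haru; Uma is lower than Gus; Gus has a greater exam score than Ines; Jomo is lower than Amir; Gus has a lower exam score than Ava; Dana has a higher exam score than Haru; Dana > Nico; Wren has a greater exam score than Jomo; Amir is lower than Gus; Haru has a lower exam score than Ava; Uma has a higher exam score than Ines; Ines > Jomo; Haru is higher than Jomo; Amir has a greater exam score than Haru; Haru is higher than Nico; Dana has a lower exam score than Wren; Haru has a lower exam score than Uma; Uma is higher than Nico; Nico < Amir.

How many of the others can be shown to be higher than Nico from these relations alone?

8

From Nico the given relations immediately reach Haru, Dana, Uma, Amir.
From those, Kira, Wren, Gus, Ava — 8 in total.
Nothing else is reachable above Nico; 8 in all.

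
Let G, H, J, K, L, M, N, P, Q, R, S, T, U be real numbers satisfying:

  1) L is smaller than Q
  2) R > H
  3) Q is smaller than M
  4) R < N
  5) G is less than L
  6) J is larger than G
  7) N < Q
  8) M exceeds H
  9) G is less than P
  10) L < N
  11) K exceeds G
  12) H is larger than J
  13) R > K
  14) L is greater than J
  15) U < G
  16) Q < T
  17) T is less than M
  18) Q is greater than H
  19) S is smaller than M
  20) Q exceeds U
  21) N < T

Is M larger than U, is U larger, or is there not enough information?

M

U < G and G < K give U < K.
Then K < R extends the chain to R.
Then R < N extends the chain to N.
Then N < Q extends the chain to Q.
With Q < T: U < G < K < R < N < Q < T.
Then T < M extends the chain to M.
So M is larger.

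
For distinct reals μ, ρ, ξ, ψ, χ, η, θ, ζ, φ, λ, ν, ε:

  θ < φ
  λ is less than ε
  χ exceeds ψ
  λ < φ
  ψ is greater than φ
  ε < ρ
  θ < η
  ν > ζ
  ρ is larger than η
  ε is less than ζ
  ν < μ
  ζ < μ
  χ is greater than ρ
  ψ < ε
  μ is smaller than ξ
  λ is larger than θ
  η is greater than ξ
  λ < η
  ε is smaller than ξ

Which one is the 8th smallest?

μ

Chaining the given pairs: θ < λ < φ < ψ < ε < ζ < ν < μ < ξ < η < ρ < χ.
Counting 8 from the smallest end gives μ.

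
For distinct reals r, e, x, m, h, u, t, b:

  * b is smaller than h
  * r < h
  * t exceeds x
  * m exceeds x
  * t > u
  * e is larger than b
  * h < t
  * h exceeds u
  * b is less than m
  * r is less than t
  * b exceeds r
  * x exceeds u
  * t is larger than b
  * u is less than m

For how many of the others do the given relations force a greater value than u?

The elements the relations force above u are x, h, m, t — no chain reaches any other.
That is 4.

4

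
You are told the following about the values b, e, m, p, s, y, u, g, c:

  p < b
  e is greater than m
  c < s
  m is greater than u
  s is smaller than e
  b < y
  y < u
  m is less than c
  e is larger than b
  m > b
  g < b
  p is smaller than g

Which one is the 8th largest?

Chaining the given pairs: p < g < b < y < u < m < c < s < e.
The 8th largest is g.

g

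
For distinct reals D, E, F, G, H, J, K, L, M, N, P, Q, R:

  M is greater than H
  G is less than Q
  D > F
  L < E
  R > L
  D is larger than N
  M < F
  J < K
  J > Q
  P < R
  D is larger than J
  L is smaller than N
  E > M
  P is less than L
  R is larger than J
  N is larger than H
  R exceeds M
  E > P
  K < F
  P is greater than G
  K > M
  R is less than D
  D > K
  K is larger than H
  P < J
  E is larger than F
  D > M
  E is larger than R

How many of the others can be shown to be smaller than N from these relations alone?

4

Directly below N: H, L.
One step further: P (3 so far).
One step further: G (4 so far).
Nothing else is reachable below N; 4 in all.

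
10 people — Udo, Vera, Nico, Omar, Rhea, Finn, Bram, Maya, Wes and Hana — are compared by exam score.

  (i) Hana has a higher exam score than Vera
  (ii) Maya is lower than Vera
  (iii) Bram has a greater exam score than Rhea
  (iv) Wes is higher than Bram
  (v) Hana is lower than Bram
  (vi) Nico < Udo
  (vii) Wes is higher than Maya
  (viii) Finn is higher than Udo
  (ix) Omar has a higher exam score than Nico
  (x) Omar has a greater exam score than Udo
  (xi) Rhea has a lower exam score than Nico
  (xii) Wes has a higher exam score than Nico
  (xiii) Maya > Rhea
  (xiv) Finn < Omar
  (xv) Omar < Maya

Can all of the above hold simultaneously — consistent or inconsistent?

The single ordering Rhea < Nico < Udo < Finn < Omar < Maya < Vera < Hana < Bram < Wes satisfies every listed relation, so no contradiction arises.

consistent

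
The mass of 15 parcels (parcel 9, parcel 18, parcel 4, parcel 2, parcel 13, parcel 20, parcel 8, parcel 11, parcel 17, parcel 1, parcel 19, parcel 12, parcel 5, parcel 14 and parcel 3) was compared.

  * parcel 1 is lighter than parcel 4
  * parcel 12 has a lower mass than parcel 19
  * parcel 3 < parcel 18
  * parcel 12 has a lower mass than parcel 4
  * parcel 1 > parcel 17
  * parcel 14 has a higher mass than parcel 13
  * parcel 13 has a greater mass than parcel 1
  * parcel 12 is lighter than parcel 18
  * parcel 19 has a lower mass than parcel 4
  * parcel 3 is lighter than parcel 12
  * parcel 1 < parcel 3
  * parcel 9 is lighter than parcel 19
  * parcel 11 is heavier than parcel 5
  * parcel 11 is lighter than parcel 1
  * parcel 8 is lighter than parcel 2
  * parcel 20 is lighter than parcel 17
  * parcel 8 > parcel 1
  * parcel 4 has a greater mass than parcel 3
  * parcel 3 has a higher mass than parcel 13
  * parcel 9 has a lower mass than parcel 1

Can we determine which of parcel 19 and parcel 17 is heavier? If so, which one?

parcel 19

Following the relations from parcel 17: parcel 17 < parcel 1 < parcel 13 < parcel 3 < parcel 12 < parcel 19.
So parcel 19 is heavier.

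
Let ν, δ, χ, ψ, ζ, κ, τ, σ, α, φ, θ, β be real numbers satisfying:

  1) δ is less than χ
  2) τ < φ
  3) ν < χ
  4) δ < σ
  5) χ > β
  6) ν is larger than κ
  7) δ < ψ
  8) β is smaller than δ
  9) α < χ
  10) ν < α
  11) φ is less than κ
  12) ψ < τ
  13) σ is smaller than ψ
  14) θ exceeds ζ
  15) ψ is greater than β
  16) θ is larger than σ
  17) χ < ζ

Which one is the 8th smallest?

Chaining the given pairs: β < δ < σ < ψ < τ < φ < κ < ν < α < χ < ζ < θ.
Counting 8 from the smallest end gives ν.

ν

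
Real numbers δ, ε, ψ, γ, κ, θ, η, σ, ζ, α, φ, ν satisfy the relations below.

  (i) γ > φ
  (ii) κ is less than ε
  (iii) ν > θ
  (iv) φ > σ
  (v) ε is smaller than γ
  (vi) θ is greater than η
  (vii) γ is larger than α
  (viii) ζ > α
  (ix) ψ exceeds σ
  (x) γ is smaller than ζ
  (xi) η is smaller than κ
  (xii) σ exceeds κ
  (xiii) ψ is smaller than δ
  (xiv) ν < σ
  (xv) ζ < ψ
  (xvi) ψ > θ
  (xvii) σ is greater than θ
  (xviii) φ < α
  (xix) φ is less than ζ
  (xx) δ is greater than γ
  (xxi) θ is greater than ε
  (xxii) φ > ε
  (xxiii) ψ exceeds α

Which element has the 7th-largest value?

σ

The consecutive relations fix a unique order: η < κ < ε < θ < ν < σ < φ < α < γ < ζ < ψ < δ.
Counting 7 from the largest end gives σ.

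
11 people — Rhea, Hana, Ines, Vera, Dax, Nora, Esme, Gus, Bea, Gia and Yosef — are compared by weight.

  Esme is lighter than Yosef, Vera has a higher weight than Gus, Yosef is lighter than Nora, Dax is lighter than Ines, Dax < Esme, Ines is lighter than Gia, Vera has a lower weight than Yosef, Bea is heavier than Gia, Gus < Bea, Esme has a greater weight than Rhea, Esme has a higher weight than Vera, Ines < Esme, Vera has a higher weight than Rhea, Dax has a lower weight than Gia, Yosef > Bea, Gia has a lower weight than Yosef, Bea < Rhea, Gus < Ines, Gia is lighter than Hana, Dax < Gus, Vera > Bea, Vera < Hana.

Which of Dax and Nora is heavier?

Nora

The relevant relations are Dax < Gus; Gus < Ines; Ines < Gia; Gia < Bea; Bea < Rhea; Rhea < Vera; Vera < Esme; Esme < Yosef; Yosef < Nora.
Chaining these gives Dax < Gus < Ines < Gia < Bea < Rhea < Vera < Esme < Yosef < Nora.
So Dax < Nora; Nora is the heavier of the two.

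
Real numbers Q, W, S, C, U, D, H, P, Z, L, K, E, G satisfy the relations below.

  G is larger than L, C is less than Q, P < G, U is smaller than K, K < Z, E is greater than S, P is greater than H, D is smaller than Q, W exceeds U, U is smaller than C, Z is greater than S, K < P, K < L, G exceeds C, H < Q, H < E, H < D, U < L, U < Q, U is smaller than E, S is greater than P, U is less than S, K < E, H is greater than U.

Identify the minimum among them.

U

K is not least since U < K; H is not least since U < H; L is not least since K < L; P is not least since H < P; S is not least since U < S; W is not least since U < W; D is not least since H < D; C is not least since U < C; Z is not least since K < Z; Q is not least since D < Q; G is not least since P < G; E is not least since K < E.
Only U has nothing below it, so U is the minimum.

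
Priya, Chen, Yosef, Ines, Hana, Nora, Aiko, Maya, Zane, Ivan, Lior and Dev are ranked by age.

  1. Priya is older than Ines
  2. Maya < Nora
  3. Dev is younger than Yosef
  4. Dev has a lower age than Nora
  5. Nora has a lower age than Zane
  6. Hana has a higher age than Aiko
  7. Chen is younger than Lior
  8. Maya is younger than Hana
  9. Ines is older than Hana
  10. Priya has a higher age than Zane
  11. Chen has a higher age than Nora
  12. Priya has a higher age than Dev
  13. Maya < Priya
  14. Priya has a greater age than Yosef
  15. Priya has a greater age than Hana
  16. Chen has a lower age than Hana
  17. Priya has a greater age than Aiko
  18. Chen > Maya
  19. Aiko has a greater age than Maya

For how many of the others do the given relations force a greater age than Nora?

Directly above Nora: Zane, Chen.
One step further: Hana, Lior, Priya (5 so far).
One step further: Ines (6 so far).
No other element is forced above Nora by the given relations, so the count is 6.

6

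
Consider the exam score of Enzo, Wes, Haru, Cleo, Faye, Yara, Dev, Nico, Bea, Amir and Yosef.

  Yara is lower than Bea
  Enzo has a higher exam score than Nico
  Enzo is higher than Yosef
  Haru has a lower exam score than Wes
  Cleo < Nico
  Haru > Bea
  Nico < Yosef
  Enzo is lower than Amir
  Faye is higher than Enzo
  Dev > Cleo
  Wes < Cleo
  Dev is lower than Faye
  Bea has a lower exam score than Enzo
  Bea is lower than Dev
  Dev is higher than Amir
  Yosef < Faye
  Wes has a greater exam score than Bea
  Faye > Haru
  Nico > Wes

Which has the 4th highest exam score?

The consecutive relations fix a unique order: Yara < Bea < Haru < Wes < Cleo < Nico < Yosef < Enzo < Amir < Dev < Faye.
The 4th largest is Enzo.

Enzo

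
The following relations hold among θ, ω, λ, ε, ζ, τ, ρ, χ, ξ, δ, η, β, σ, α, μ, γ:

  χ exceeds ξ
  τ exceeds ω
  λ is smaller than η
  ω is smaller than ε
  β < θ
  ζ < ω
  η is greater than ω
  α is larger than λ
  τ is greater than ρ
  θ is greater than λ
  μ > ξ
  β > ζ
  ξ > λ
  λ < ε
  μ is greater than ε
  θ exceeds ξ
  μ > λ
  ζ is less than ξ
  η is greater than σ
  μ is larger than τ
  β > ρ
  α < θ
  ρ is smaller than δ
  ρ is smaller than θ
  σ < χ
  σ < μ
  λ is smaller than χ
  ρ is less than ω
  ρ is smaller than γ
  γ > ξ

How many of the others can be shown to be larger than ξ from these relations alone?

4

The elements the relations force above ξ are γ, χ, μ, θ — no chain reaches any other.
That is 4.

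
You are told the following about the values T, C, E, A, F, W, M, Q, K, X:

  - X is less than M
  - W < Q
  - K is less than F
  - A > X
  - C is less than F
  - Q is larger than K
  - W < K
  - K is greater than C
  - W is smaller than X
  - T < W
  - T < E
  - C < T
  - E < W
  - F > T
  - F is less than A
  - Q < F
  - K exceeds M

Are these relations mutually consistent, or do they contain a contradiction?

consistent

Every relation is compatible with C < T < E < W < X < M < K < Q < F < A; the set is consistent.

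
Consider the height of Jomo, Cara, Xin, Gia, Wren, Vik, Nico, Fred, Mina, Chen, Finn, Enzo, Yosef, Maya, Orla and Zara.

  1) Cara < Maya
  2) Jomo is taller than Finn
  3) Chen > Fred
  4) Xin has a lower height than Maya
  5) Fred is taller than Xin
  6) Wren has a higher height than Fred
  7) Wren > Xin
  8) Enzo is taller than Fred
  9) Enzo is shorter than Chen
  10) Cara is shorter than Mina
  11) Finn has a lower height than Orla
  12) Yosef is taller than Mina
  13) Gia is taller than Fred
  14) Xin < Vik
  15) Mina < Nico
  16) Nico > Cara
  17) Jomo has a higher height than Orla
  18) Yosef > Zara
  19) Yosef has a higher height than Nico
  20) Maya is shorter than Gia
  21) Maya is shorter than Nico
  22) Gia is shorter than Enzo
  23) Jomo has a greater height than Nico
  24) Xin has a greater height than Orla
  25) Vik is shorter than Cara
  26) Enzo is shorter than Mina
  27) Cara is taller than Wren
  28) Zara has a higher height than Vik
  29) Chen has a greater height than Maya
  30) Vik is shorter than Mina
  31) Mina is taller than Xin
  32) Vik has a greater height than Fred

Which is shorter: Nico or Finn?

Link the given pairs in sequence: Finn < Orla; Orla < Xin; Xin < Fred; Fred < Wren; Wren < Cara; Cara < Maya; Maya < Gia; Gia < Enzo; Enzo < Mina; Mina < Nico.
Together: Finn < Orla < Xin < Fred < Wren < Cara < Maya < Gia < Enzo < Mina < Nico.
So Finn < Nico; Finn is the shorter of the two.

Finn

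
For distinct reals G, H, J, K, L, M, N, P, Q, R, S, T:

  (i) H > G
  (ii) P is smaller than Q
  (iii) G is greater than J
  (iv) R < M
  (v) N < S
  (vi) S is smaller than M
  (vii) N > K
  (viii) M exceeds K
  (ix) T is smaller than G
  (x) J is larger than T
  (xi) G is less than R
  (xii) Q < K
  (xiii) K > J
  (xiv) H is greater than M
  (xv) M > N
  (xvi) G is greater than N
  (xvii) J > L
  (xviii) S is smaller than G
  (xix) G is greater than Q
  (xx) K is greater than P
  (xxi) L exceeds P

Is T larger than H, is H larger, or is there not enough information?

H

Link the given pairs in sequence: T < J; J < K; K < N; N < S; S < G; G < R; R < M; M < H.
Together: T < J < K < N < S < G < R < M < H.
So H is larger.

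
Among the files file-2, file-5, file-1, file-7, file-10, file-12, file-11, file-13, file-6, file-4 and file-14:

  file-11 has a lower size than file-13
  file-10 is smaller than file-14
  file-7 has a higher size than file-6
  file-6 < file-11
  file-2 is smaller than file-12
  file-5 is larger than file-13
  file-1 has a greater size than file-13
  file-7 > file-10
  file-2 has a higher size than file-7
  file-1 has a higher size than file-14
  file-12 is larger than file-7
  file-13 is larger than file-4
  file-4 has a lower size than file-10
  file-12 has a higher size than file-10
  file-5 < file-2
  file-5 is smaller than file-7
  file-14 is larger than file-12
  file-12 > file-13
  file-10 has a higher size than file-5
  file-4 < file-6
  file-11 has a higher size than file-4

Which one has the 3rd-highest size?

The consecutive relations fix a unique order: file-4 < file-6 < file-11 < file-13 < file-5 < file-10 < file-7 < file-2 < file-12 < file-14 < file-1.
The 3rd largest is file-12.

file-12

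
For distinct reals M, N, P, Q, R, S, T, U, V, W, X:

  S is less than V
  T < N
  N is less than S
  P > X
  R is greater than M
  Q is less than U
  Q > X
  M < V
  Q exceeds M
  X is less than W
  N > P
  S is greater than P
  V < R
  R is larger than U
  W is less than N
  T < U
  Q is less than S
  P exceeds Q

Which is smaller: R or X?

X

X < Q and Q < P give X < P.
With P < N: X < Q < P < N.
Then N < S extends the chain to S.
Then S < V extends the chain to V.
With V < R: X < Q < P < N < S < V < R.
So X < R; X is the smaller of the two.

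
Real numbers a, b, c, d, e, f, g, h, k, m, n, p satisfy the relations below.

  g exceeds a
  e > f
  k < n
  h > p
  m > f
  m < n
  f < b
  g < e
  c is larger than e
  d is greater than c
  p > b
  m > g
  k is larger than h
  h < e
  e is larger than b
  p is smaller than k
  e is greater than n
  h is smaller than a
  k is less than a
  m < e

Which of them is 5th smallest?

Chaining the given pairs: f < b < p < h < k < a < g < m < n < e < c < d.
The 5th smallest is k.

k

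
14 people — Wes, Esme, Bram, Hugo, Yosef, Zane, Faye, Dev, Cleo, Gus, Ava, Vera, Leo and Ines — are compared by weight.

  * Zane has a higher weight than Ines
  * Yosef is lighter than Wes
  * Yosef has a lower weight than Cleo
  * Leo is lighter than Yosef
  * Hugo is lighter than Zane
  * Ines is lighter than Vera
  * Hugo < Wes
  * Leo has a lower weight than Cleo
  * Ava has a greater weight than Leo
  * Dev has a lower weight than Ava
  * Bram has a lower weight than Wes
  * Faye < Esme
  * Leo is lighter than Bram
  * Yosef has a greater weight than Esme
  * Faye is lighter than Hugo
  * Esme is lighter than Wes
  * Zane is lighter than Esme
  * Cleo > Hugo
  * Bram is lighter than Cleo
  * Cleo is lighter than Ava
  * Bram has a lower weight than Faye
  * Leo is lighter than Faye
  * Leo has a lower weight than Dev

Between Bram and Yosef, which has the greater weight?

Bram < Faye and Faye < Hugo give Bram < Hugo.
Then Hugo < Zane extends the chain to Zane.
With Zane < Esme: Bram < Faye < Hugo < Zane < Esme.
Then Esme < Yosef extends the chain to Yosef.
So Bram < Yosef; Yosef is the heavier of the two.

Yosef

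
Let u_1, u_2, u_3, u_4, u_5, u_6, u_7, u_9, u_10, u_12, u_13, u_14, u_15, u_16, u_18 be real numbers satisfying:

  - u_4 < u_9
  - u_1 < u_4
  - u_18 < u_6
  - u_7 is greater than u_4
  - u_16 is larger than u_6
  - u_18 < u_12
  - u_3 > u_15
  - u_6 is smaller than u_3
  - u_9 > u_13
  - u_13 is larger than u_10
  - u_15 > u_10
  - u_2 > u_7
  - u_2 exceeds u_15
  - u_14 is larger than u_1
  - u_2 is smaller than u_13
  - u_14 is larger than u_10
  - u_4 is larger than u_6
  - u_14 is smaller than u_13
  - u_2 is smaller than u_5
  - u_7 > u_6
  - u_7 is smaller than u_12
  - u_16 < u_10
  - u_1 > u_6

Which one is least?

u_6 is not least since u_18 < u_6; u_1 is not least since u_6 < u_1; u_4 is not least since u_6 < u_4; u_16 is not least since u_6 < u_16; u_10 is not least since u_16 < u_10; u_7 is not least since u_6 < u_7; u_15 is not least since u_10 < u_15; u_14 is not least since u_1 < u_14; u_2 is not least since u_15 < u_2; u_3 is not least since u_15 < u_3; u_13 is not least since u_2 < u_13; u_12 is not least since u_7 < u_12; u_5 is not least since u_2 < u_5; u_9 is not least since u_13 < u_9.
Only u_18 has nothing below it, so u_18 is the least.

u_18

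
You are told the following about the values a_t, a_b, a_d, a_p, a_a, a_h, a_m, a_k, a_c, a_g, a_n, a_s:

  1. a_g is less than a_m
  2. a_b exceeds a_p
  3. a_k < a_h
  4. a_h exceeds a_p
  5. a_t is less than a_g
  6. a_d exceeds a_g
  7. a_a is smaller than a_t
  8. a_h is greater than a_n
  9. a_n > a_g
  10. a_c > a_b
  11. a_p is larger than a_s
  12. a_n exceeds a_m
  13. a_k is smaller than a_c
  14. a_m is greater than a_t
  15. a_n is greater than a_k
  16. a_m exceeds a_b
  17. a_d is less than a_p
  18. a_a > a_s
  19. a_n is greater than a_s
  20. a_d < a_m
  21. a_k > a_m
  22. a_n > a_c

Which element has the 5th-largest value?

a_m

The consecutive relations fix a unique order: a_s < a_a < a_t < a_g < a_d < a_p < a_b < a_m < a_k < a_c < a_n < a_h.
Counting 5 from the largest end gives a_m.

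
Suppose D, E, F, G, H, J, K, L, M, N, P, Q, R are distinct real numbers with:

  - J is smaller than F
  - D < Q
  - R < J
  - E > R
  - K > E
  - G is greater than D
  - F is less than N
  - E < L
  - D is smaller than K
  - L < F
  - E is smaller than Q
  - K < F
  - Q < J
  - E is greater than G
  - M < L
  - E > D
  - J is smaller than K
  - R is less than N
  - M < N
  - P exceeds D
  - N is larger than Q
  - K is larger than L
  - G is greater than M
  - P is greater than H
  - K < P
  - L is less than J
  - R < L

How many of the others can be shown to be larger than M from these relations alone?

Directly above M: G, L, N.
One step further: E, J, K, F (7 so far).
One step further: Q, P (9 so far).
Nothing else is reachable above M; 9 in all.

9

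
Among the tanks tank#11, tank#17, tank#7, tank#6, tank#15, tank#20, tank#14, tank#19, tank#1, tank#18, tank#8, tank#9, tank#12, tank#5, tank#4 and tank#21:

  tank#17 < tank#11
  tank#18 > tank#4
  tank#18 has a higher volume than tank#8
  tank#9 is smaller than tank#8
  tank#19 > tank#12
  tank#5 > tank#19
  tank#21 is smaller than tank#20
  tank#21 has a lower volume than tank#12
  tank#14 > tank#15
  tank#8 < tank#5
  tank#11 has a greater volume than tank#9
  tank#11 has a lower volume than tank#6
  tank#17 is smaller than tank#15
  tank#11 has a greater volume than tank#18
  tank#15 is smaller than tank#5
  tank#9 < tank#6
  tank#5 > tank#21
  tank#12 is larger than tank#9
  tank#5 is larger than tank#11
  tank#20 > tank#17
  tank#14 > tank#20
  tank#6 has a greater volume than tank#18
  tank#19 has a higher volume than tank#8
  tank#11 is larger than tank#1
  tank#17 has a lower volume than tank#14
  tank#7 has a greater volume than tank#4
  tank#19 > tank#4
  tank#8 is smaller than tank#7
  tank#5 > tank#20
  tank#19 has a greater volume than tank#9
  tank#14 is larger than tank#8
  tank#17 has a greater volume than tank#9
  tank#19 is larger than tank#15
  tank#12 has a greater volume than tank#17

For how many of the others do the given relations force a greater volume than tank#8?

Directly above tank#8: tank#18, tank#19, tank#7, tank#5, tank#14.
One step further: tank#11, tank#6 (7 so far).
No other element is forced above tank#8 by the given relations, so the count is 7.

7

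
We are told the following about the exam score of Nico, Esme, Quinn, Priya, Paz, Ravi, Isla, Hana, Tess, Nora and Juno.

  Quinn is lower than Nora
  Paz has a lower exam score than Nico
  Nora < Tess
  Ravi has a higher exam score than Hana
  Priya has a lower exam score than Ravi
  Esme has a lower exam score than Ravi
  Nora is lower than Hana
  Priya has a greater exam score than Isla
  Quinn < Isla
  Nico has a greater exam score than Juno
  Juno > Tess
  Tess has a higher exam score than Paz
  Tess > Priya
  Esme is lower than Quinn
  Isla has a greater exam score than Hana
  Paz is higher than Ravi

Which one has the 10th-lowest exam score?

Juno

Chaining the given pairs: Esme < Quinn < Nora < Hana < Isla < Priya < Ravi < Paz < Tess < Juno < Nico.
Counting 10 from the smallest end gives Juno.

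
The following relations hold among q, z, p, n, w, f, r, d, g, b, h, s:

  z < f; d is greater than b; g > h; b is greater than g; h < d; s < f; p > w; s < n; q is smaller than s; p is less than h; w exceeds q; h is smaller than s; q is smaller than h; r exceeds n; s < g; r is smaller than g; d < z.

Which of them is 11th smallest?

Chaining the given pairs: q < w < p < h < s < n < r < g < b < d < z < f.
Counting 11 from the smallest end gives z.

z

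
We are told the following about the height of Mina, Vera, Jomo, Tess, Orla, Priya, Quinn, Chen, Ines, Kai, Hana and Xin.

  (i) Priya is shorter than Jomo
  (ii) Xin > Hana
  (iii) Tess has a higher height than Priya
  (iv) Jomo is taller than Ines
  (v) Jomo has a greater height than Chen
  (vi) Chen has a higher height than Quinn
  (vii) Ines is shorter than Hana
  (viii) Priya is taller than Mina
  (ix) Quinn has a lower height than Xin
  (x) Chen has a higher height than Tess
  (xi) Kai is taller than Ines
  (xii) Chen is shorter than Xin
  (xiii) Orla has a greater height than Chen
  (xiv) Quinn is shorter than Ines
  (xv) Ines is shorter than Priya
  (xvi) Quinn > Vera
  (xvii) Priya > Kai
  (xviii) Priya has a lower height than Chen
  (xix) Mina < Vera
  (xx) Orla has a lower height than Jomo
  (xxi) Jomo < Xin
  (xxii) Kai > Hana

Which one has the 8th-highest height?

Piecing the relations together gives one ordering: Mina < Vera < Quinn < Ines < Hana < Kai < Priya < Tess < Chen < Orla < Jomo < Xin.
The 8th largest is Hana.

Hana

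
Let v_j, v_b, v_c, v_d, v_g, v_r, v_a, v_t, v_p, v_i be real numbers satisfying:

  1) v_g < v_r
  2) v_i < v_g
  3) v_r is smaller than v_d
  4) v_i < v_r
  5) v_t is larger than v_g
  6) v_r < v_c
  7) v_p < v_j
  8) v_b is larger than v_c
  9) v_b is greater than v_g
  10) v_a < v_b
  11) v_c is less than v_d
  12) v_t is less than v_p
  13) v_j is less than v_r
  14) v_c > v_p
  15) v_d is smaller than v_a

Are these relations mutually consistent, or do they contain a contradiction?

The single ordering v_i < v_g < v_t < v_p < v_j < v_r < v_c < v_d < v_a < v_b satisfies every listed relation, so no contradiction arises.

consistent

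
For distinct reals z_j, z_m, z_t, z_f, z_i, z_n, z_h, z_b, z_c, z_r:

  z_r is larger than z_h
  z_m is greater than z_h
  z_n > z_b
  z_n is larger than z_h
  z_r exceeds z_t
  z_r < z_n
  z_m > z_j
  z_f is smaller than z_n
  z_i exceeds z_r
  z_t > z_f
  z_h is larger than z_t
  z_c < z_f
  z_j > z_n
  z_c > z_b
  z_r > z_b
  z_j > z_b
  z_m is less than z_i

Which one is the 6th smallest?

z_r

Piecing the relations together gives one ordering: z_b < z_c < z_f < z_t < z_h < z_r < z_n < z_j < z_m < z_i.
The 6th smallest is z_r.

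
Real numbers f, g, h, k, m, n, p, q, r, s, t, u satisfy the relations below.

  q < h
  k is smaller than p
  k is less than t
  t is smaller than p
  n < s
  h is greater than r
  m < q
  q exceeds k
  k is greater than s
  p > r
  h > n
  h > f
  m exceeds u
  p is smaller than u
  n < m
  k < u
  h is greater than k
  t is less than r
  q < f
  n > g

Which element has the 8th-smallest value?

u

The consecutive relations fix a unique order: g < n < s < k < t < r < p < u < m < q < f < h.
The 8th smallest is u.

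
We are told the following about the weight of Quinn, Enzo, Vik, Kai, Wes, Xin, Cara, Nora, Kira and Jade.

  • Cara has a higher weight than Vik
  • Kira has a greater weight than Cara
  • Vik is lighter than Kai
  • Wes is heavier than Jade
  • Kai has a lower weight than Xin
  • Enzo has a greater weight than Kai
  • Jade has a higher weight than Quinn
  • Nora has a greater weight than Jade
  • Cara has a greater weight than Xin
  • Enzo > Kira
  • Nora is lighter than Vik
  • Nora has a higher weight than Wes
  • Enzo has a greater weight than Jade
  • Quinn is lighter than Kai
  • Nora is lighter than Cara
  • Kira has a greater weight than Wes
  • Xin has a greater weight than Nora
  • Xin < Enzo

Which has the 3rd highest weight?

Cara

Piecing the relations together gives one ordering: Quinn < Jade < Wes < Nora < Vik < Kai < Xin < Cara < Kira < Enzo.
Counting 3 from the largest end gives Cara.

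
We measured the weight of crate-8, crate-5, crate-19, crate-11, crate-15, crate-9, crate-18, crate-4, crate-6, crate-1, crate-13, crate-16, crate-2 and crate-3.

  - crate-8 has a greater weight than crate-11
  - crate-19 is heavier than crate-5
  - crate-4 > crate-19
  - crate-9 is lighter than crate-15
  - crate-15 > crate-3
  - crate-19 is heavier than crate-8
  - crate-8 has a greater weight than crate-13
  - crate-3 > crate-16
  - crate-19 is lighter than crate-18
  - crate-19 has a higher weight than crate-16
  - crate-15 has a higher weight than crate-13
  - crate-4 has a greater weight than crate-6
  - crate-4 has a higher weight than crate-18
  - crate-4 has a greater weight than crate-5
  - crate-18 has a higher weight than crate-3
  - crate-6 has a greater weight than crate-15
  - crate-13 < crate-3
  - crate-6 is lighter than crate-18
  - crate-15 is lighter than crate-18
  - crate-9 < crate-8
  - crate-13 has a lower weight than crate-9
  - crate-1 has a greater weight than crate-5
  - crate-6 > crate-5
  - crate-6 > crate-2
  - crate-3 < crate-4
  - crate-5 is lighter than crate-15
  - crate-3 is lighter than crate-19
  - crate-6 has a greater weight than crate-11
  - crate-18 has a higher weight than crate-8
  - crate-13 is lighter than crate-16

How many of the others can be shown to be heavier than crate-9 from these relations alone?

From crate-9 the given relations immediately reach crate-15, crate-8.
From those, crate-6, crate-19, crate-18 — 5 in total.
From those, crate-4 — 6 in total.
No other element is forced above crate-9 by the given relations, so the count is 6.

6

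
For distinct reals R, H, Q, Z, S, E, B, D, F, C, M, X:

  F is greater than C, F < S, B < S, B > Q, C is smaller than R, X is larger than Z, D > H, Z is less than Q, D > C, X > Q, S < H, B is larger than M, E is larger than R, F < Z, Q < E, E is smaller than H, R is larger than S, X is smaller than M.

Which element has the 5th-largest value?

S

Piecing the relations together gives one ordering: C < F < Z < Q < X < M < B < S < R < E < H < D.
The 5th largest is S.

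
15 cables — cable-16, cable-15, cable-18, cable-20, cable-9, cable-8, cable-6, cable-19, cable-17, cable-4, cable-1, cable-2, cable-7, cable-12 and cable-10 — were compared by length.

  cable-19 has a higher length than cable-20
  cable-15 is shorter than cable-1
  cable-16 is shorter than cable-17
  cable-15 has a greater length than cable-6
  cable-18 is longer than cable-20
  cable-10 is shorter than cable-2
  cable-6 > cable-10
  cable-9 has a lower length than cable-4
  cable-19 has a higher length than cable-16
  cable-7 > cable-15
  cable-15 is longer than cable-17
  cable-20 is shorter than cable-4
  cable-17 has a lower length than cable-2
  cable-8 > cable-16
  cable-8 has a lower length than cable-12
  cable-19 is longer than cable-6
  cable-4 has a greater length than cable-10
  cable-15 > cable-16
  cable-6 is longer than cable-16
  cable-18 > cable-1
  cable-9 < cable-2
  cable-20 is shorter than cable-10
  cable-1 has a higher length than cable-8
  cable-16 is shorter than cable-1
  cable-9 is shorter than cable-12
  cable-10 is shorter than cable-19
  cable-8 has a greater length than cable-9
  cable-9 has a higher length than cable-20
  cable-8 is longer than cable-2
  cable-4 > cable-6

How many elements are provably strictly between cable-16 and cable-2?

Chaining upward from cable-16 reaches: cable-17, cable-6, cable-4, cable-15, cable-8, cable-12, cable-1, cable-19, cable-7, cable-18.
Chaining downward from cable-2 reaches: cable-20, cable-9, cable-17, cable-10.
Strictly between cable-16 and cable-2 are those in both lists: cable-17 — 1 element.

1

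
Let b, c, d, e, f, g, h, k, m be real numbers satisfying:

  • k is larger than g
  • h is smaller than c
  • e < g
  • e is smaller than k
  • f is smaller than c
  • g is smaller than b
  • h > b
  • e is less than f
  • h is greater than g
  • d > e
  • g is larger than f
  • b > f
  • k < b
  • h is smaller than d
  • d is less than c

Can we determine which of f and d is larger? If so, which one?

f < g and g < k give f < k.
Then k < b extends the chain to b.
Then b < h extends the chain to h.
With h < d: f < g < k < b < h < d.
So d is larger.

d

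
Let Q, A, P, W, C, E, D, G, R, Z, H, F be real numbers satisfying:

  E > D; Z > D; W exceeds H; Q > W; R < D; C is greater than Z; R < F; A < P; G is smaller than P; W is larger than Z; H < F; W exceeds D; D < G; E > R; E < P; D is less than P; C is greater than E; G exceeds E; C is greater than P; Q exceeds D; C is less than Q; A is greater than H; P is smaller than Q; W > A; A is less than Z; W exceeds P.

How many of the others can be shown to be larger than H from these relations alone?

The elements the relations force above H are F, A, P, Z, C, W, Q — no chain reaches any other.
That is 7.

7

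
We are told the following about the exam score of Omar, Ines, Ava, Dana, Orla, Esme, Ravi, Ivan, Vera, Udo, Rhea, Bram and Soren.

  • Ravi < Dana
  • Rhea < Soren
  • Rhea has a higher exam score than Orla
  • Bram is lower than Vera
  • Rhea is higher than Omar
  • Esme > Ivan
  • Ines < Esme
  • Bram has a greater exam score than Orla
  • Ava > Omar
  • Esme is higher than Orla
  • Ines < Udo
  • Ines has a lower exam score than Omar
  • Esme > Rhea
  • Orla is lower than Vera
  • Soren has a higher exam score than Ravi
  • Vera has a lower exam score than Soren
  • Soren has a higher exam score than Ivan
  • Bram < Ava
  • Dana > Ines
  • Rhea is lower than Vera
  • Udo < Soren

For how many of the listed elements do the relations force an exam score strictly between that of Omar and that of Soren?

Chaining upward from Omar reaches: Rhea, Ava, Vera, Esme.
Chaining downward from Soren reaches: Ines, Orla, Ravi, Bram, Rhea, Udo, Ivan, Vera.
Strictly between Omar and Soren are those in both lists: Rhea, Vera — 2 elements.

2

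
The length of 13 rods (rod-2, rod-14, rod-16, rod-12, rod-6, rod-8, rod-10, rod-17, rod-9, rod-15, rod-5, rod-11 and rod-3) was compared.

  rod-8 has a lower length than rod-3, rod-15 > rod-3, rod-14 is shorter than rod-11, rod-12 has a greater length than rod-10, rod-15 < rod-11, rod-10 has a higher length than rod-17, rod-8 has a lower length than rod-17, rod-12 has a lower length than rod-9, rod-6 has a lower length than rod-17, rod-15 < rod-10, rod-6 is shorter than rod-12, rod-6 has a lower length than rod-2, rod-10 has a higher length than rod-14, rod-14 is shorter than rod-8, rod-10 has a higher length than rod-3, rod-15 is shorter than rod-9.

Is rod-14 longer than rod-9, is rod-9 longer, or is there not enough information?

rod-9

The relevant relations are rod-14 < rod-8; rod-8 < rod-3; rod-3 < rod-15; rod-15 < rod-9.
Chaining these gives rod-14 < rod-8 < rod-3 < rod-15 < rod-9.
So rod-9 is longer.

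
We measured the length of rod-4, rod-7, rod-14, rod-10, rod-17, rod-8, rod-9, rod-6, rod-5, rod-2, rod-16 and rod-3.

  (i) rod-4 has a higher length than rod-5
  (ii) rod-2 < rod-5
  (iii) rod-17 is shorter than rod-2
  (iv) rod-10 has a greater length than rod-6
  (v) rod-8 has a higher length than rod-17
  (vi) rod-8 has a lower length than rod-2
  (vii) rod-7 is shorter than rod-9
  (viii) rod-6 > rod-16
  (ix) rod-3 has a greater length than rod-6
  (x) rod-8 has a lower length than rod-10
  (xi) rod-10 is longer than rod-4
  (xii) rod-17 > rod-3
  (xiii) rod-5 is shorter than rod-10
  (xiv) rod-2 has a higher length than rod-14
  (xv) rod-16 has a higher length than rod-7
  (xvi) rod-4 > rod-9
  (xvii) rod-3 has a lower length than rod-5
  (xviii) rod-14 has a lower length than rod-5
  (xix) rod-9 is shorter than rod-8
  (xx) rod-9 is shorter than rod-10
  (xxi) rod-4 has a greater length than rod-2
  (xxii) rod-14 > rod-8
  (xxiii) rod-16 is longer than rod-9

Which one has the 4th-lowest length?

The consecutive relations fix a unique order: rod-7 < rod-9 < rod-16 < rod-6 < rod-3 < rod-17 < rod-8 < rod-14 < rod-2 < rod-5 < rod-4 < rod-10.
The 4th smallest is rod-6.

rod-6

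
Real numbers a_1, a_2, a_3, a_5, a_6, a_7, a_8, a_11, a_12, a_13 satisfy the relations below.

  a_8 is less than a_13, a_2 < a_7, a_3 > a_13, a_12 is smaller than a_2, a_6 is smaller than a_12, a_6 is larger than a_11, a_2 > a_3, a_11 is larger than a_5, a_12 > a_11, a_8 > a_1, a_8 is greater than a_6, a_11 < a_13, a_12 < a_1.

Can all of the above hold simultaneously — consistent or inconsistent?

Every relation is compatible with a_5 < a_11 < a_6 < a_12 < a_1 < a_8 < a_13 < a_3 < a_2 < a_7; the set is consistent.

consistent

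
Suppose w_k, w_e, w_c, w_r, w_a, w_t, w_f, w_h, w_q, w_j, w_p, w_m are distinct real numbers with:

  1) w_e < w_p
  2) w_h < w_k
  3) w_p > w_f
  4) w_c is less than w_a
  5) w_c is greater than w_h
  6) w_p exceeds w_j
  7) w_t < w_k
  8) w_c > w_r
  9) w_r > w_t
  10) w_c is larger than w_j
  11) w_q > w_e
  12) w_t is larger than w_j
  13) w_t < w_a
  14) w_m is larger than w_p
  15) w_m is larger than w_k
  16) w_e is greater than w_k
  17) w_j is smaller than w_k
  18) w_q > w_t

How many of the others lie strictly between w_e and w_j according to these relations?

2

The relations place w_j below w_e. An element lies strictly between them when it is forced above w_j and also forced below w_e.
Above w_j: {w_t, w_k, w_q, w_r, w_p, w_m, w_c, w_a}. Below w_e: {w_t, w_h, w_k}.
Intersection: {w_t, w_k} — 2.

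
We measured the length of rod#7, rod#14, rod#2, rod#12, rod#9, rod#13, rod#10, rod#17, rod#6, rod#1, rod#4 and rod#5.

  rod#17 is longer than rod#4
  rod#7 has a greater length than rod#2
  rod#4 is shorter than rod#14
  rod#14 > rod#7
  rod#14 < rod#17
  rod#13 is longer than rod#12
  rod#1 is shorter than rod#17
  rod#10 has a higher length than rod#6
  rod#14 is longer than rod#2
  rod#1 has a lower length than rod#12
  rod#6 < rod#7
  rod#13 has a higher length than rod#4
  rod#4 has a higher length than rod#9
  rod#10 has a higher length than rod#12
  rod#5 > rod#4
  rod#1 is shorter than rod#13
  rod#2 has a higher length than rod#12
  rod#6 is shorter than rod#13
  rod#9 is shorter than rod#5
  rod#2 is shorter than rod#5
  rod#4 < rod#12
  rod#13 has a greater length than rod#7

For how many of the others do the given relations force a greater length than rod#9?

From rod#9 the given relations immediately reach rod#4, rod#5.
From those, rod#12, rod#14, rod#17, rod#13 — 6 in total.
From those, rod#2, rod#10 — 8 in total.
From those, rod#7 — 9 in total.
No other element is forced above rod#9 by the given relations, so the count is 9.

9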